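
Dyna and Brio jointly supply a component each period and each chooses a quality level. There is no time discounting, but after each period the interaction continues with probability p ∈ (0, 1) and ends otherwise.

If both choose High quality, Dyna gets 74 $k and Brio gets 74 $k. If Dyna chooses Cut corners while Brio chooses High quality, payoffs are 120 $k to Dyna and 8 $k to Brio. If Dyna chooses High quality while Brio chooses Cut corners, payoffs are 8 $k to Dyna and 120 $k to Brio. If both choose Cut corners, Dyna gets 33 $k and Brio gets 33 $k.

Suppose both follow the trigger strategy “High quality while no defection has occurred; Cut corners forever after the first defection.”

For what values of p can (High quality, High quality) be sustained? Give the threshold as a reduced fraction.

Expected cooperation value is 74 + p·74 + p²·74 + … = 74/(1−p); deviation gives 120 + p·33/(1−p).
74 ≥ 120(1−p) + 33p ⇒ 87p ≥ 46 ⇒ p ≥ 46/87.

46/87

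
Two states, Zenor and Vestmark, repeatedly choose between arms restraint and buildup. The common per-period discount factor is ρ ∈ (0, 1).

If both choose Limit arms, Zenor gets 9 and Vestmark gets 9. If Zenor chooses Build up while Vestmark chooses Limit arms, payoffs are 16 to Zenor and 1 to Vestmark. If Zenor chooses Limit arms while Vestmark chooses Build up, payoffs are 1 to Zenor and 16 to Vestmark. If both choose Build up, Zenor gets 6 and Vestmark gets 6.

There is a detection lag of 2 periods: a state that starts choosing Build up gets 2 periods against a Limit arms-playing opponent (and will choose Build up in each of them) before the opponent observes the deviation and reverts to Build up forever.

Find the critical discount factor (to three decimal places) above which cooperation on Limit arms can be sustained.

0.837

Deviating for the 2 undetected periods gains 16−9 = 7 per period over cooperation, then loses 9−6 = 3 per period forever once punishment starts.
Gain: 7(1 + ρ + … + ρ^1); loss: 3·ρ^2/(1−ρ).
No profitable deviation ⇔ 7(1−ρ^2) ≤ 3·ρ^2, i.e. ρ^2 ≥ 7/(7+3) = 7/10.
Hence ρ ≥ (7/10)^(1/2) ≈ 0.837.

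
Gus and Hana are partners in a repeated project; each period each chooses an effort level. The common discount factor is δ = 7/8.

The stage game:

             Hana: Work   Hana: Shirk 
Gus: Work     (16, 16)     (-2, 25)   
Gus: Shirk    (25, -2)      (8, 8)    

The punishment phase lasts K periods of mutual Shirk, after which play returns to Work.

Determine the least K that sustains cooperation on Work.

No profitable deviation requires (16−8)(δ+…+δ^K) ≥ 25−16, i.e. δ+…+δ^K ≥ 9/8 ≈ 1.1250.
With δ = 7/8, the partial sums are K=1: 0.8750, K=2: 1.6406.
K = 2 is the first length at which the sum reaches 1.1250.

2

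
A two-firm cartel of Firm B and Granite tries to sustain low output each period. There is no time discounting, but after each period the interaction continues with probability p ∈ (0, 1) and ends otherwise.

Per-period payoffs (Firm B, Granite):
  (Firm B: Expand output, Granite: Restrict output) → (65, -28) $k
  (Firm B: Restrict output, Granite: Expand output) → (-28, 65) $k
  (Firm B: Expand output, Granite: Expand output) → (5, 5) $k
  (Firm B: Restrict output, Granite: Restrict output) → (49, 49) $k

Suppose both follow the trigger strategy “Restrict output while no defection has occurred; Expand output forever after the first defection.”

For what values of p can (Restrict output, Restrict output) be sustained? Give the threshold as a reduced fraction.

4/15

Expected cooperation value is 49 + p·49 + p²·49 + … = 49/(1−p); deviation gives 65 + p·5/(1−p).
49 ≥ 65(1−p) + 5p ⇒ 60p ≥ 16 ⇒ p ≥ 16/60 = 4/15.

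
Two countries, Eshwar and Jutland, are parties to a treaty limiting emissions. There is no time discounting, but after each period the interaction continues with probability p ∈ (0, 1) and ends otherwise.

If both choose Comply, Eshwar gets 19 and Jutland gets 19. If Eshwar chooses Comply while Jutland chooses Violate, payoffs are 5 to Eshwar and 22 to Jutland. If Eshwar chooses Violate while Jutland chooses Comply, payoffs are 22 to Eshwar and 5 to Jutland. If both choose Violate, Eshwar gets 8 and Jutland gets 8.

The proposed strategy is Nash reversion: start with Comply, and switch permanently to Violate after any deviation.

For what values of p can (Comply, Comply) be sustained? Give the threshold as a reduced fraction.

3/14

Expected cooperation value is 19 + p·19 + p²·19 + … = 19/(1−p); deviation gives 22 + p·8/(1−p).
19 ≥ 22(1−p) + 8p ⇒ 14p ≥ 3 ⇒ p ≥ 3/14.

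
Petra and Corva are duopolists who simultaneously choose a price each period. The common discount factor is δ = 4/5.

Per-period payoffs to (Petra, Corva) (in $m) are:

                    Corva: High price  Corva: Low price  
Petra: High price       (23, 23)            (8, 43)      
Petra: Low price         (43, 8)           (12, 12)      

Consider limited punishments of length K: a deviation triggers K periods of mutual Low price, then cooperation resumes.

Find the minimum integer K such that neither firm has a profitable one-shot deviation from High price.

No profitable deviation requires (23−12)(δ+…+δ^K) ≥ 43−23, i.e. δ+…+δ^K ≥ 20/11 ≈ 1.8182.
With δ = 4/5, the partial sums are K=1: 0.8000, K=2: 1.4400, K=3: 1.9520.
K = 3 is the first length at which the sum reaches 1.8182.

3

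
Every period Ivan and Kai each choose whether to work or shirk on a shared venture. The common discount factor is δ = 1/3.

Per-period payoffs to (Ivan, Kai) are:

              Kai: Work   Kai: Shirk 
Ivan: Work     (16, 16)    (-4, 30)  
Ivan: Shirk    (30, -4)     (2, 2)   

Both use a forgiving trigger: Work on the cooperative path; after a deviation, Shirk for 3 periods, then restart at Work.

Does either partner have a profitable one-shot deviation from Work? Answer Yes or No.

A one-shot deviation gives 30 now, then 2 for 3 periods, then back to 16.
Gain from deviating: (30−16) today; loss: (16−2) in each of the next 3 periods.
No-deviation condition: (16−2)(δ+…+δ^3) ≥ 30−16, i.e. δ+…+δ^3 ≥ 1.
At δ = 1/3: δ+…+δ^3 = 0.4815 < 1.0000.
So cooperation is not sustainable.

Yes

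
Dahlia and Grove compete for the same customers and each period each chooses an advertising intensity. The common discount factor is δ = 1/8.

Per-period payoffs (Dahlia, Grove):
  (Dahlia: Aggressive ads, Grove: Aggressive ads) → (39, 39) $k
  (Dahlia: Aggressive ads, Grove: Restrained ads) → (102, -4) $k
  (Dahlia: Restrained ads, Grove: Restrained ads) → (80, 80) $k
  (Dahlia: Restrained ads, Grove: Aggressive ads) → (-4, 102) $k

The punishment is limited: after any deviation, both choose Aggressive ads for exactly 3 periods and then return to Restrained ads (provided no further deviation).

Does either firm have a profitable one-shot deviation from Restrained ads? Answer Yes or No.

Yes

Comparing payoff streams over the 4 periods until play realigns: cooperate → 80(1+δ+…+δ^3); deviate → 102 + 39(δ+…+δ^3).
Cooperation is sustained iff (80−39)(δ+…+δ^3) ≥ 102−80.
δ+…+δ^3 = 1/8·(1−(1/8)^3)/(1−1/8) = 0.1426, and (102−80)/(80−39) = 0.5366.
0.1426 < 0.5366, so cooperation is not sustainable.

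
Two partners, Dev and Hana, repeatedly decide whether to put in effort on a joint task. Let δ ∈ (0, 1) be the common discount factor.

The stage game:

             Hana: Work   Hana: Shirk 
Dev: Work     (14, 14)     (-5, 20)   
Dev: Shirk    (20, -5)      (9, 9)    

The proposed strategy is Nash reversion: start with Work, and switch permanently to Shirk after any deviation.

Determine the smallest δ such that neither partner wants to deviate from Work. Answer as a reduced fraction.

14/(1−δ) ≥ 20 + 9δ/(1−δ)
14 ≥ 20 − 11δ
δ ≥ 6/11.

6/11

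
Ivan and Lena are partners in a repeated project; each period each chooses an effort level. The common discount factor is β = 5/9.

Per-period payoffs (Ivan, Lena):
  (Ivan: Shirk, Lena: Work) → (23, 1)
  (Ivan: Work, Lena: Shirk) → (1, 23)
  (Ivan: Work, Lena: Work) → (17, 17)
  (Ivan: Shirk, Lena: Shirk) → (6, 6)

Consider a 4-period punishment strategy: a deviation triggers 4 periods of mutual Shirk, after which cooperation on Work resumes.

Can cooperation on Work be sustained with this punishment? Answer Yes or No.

Yes

IC: β+…+β^4 ≥ (23−17)/(17−6) = 6/11.
At β = 5/9: partial sum = 1.1309 ≥ 0.5455. Cooperation sustainable.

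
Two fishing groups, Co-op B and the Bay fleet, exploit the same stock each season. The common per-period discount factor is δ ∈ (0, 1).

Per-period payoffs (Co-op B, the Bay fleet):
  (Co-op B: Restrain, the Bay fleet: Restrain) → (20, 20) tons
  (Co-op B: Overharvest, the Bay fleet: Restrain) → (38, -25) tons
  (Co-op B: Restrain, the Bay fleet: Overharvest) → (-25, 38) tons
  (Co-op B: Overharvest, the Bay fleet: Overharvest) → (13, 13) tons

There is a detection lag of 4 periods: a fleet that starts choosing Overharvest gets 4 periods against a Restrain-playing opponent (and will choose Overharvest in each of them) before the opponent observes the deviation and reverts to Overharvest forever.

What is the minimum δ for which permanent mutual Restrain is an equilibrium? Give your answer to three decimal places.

Deviating for the 4 undetected periods gains 38−20 = 18 per period over cooperation, then loses 20−13 = 7 per period forever once punishment starts.
Gain: 18(1 + δ + … + δ^3); loss: 7·δ^4/(1−δ).
No profitable deviation ⇔ 18(1−δ^4) ≤ 7·δ^4, i.e. δ^4 ≥ 18/(18+7) = 18/25.
Hence δ ≥ (18/25)^(1/4) ≈ 0.921.

0.921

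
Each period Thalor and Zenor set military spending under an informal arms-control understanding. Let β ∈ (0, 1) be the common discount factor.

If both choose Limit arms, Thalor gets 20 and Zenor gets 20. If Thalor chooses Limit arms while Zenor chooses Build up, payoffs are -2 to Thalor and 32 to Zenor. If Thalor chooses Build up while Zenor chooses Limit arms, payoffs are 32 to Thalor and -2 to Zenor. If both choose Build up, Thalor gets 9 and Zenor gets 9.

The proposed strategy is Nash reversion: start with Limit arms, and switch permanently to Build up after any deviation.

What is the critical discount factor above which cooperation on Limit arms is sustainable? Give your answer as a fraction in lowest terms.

One-period gain from deviating is 32 − 20 = 12. The loss is 20 − 9 = 11 in every subsequent period, with present value 11·β/(1−β).
Deviation is unprofitable when 11·β/(1−β) ≥ 12, i.e. β/(1−β) ≥ 12/11.
Equivalently β ≥ 12/(12+11) = 12/23.

12/23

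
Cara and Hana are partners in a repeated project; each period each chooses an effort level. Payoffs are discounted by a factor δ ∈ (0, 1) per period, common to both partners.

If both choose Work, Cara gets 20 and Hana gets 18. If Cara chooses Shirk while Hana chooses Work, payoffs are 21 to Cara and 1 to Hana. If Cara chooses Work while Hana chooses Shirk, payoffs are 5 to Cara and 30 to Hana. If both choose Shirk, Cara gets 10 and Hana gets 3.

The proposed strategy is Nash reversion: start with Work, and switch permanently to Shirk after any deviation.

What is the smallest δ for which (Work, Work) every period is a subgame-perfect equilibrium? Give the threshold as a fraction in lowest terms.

4/9

For Cara: deviation gain 21−20 = 1, per-period punishment loss 20−10 = 10. IC gives δ ≥ 1/11.
For Hana: gain 12, loss 15 per period, so δ ≥ 12/27 = 4/9.
The tighter constraint is Hana's, so cooperation needs δ ≥ 4/9.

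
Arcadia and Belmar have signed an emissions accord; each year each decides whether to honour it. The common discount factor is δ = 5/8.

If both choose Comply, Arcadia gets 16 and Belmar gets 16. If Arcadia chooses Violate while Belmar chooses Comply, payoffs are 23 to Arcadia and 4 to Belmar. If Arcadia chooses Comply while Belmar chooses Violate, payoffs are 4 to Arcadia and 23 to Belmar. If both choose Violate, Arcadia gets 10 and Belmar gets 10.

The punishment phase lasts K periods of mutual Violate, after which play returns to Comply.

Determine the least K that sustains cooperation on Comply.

3

No profitable deviation requires (16−10)(δ+…+δ^K) ≥ 23−16, i.e. δ+…+δ^K ≥ 7/6 ≈ 1.1667.
With δ = 5/8, the partial sums are K=1: 0.6250, K=2: 1.0156, K=3: 1.2598.
K = 3 is the first length at which the sum reaches 1.1667.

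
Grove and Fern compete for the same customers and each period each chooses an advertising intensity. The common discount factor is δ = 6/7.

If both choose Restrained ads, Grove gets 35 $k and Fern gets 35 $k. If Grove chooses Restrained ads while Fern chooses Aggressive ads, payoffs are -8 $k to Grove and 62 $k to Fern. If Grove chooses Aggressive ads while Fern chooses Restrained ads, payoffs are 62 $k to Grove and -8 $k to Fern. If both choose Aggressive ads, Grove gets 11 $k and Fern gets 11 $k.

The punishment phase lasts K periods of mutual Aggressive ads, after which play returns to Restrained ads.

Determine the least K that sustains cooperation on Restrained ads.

2

IC: δ(1−δ^K)/(1−δ) ≥ (62−35)/(35−11) = 9/8.
With δ = 6/7: need 1 − δ^K ≥ 9/8·(1−6/7)/(6/7), i.e. δ^K ≤ 0.8125.
Since (6/7)^1 = 0.8571 and (6/7)^2 = 0.7347, the smallest such K is 2.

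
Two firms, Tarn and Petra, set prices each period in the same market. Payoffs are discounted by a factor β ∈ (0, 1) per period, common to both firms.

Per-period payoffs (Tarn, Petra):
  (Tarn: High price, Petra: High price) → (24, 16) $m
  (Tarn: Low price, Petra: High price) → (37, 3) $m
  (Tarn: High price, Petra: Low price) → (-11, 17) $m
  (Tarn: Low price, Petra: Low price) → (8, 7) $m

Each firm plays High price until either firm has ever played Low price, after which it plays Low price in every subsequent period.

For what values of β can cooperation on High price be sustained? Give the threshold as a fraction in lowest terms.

Tarn: cooperation gives 24 each period; deviation gives 37 once then 8 forever.
  24/(1−β) ≥ 37 + 8β/(1−β) ⇒ β ≥ 13/29.
Petra: cooperation gives 16 each period; deviation gives 17 once then 7 forever.
  β ≥ 1/10.
Both must hold, so the binding constraint is Tarn's: β ≥ 13/29.

13/29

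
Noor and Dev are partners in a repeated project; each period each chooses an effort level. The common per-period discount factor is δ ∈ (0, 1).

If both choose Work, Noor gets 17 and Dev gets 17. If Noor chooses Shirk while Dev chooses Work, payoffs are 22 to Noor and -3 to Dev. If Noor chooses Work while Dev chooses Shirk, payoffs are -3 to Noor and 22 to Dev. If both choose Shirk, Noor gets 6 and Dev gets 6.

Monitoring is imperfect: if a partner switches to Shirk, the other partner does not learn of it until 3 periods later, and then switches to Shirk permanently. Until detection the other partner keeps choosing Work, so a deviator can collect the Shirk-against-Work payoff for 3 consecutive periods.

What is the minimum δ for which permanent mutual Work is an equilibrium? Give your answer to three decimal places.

Deviating for the 3 undetected periods gains 22−17 = 5 per period over cooperation, then loses 17−6 = 11 per period forever once punishment starts.
Gain: 5(1 + δ + … + δ^2); loss: 11·δ^3/(1−δ).
No profitable deviation ⇔ 5(1−δ^3) ≤ 11·δ^3, i.e. δ^3 ≥ 5/(5+11) = 5/16.
Hence δ ≥ (5/16)^(1/3) ≈ 0.679.

0.679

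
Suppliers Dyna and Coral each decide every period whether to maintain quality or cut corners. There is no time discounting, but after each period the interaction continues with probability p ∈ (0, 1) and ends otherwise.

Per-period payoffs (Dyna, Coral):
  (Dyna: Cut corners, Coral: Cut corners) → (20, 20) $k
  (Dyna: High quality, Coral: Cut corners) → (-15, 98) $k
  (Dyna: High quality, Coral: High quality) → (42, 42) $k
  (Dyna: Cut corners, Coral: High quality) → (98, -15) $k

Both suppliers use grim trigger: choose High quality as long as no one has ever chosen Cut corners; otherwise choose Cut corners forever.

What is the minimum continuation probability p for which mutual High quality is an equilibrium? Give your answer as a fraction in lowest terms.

Expected cooperation value is 42 + p·42 + p²·42 + … = 42/(1−p); deviation gives 98 + p·20/(1−p).
42 ≥ 98(1−p) + 20p ⇒ 78p ≥ 56 ⇒ p ≥ 56/78 = 28/39.

28/39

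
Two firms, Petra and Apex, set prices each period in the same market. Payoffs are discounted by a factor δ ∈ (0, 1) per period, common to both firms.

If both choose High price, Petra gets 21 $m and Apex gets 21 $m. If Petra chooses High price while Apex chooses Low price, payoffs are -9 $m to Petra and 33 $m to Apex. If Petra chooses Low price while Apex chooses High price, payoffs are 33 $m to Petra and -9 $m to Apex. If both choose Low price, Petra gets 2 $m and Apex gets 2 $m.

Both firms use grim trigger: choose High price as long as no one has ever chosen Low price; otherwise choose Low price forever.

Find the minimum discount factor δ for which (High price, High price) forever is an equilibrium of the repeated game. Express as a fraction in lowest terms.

21/(1−δ) ≥ 33 + 2δ/(1−δ)
21 ≥ 33 − 31δ
δ ≥ 12/31.

12/31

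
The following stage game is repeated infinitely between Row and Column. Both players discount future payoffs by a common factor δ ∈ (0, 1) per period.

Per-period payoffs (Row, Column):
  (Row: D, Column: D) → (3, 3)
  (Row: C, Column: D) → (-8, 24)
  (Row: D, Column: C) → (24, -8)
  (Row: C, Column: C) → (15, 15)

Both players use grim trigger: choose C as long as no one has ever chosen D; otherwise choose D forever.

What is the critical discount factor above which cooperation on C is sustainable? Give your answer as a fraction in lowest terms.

3/7

Cooperation forever yields 15 each period: 15/(1−δ).
Deviating yields 24 once, then 3 forever: 24 + 3δ/(1−δ).
No profitable deviation requires 15/(1−δ) ≥ 24 + 3δ/(1−δ).
Multiplying by (1−δ): 15 ≥ 24(1−δ) + 3δ = 24 − 21δ.
So 21δ ≥ 9, i.e. δ ≥ 9/21 = 3/7.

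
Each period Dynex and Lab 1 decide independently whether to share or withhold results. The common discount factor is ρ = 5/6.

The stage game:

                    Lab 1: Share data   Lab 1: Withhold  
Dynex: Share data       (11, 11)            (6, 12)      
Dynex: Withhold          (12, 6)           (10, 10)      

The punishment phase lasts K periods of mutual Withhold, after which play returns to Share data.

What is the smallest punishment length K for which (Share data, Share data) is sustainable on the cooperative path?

IC: ρ(1−ρ^K)/(1−ρ) ≥ (12−11)/(11−10) = 1.
With ρ = 5/6: need 1 − ρ^K ≥ 1·(1−5/6)/(5/6), i.e. ρ^K ≤ 0.8000.
Since (5/6)^1 = 0.8333 and (5/6)^2 = 0.6944, the smallest such K is 2.

2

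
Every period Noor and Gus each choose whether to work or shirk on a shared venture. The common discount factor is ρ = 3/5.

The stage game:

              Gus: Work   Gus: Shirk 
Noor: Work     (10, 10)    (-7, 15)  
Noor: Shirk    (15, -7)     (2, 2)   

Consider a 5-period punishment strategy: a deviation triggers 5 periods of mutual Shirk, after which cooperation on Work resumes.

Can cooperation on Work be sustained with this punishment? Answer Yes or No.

Yes

Comparing payoff streams over the 6 periods until play realigns: cooperate → 10(1+ρ+…+ρ^5); deviate → 15 + 2(ρ+…+ρ^5).
Cooperation is sustained iff (10−2)(ρ+…+ρ^5) ≥ 15−10.
ρ+…+ρ^5 = 3/5·(1−(3/5)^5)/(1−3/5) = 1.3834, and (15−10)/(10−2) = 0.6250.
1.3834 ≥ 0.6250, so cooperation is sustainable.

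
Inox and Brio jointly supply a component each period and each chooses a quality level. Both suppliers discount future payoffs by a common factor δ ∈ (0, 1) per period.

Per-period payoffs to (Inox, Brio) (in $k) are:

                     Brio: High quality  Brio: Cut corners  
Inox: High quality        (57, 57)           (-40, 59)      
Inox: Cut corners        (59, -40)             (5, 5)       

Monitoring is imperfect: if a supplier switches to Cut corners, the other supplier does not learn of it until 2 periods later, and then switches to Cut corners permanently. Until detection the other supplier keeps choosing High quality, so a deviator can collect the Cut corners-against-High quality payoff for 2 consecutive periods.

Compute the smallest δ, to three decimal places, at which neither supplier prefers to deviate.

0.192

Deviating for the 2 undetected periods gains 59−57 = 2 per period over cooperation, then loses 57−5 = 52 per period forever once punishment starts.
Gain: 2(1 + δ + … + δ^1); loss: 52·δ^2/(1−δ).
No profitable deviation ⇔ 2(1−δ^2) ≤ 52·δ^2, i.e. δ^2 ≥ 2/(2+52) = 1/27.
Hence δ ≥ (1/27)^(1/2) ≈ 0.192.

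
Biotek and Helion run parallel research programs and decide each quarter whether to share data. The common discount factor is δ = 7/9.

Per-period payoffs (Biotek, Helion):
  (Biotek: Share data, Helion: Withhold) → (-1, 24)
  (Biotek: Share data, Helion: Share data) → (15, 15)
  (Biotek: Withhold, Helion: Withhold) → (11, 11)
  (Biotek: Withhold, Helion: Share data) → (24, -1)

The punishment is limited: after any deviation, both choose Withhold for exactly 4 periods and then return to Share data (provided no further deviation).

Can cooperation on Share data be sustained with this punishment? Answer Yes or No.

Comparing payoff streams over the 5 periods until play realigns: cooperate → 15(1+δ+…+δ^4); deviate → 24 + 11(δ+…+δ^4).
Cooperation is sustained iff (15−11)(δ+…+δ^4) ≥ 24−15.
δ+…+δ^4 = 7/9·(1−(7/9)^4)/(1−7/9) = 2.2192, and (24−15)/(15−11) = 2.2500.
2.2192 < 2.2500, so cooperation is not sustainable.

No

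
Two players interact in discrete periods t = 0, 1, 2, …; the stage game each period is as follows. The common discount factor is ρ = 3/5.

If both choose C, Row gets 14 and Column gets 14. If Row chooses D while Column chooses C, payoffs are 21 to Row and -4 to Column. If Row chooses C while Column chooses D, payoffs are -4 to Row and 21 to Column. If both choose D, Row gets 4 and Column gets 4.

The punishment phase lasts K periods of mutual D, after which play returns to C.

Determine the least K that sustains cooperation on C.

IC: ρ(1−ρ^K)/(1−ρ) ≥ (21−14)/(14−4) = 7/10.
With ρ = 3/5: need 1 − ρ^K ≥ 7/10·(1−3/5)/(3/5), i.e. ρ^K ≤ 0.5333.
Since (3/5)^1 = 0.6000 and (3/5)^2 = 0.3600, the smallest such K is 2.

2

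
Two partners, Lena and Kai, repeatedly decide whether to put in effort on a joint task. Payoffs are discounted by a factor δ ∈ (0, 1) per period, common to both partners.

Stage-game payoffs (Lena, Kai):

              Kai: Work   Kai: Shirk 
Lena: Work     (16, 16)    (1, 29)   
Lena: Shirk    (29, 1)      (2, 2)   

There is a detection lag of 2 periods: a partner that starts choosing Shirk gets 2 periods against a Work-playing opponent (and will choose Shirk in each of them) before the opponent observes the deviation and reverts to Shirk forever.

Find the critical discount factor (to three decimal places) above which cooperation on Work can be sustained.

0.694

The best deviation is to choose Shirk for all 2 undetected periods, earning 29 each, then 2 forever once detected.
Deviation value: 29(1−δ^2)/(1−δ) + 2δ^2/(1−δ); cooperation value: 16/(1−δ).
IC: 16 ≥ 29(1−δ^2) + 2δ^2 = 29 − 27δ^2.
So δ^2 ≥ 13/27, giving δ ≥ (13/27)^(1/2) ≈ 0.694.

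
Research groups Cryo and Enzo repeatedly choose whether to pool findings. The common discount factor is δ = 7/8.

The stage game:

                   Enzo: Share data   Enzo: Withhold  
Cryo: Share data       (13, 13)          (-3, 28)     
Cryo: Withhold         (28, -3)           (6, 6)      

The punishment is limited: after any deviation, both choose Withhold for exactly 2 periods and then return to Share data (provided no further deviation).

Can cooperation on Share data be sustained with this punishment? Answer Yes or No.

Comparing payoff streams over the 3 periods until play realigns: cooperate → 13(1+δ+…+δ^2); deviate → 28 + 6(δ+…+δ^2).
Cooperation is sustained iff (13−6)(δ+…+δ^2) ≥ 28−13.
δ+…+δ^2 = 7/8·(1−(7/8)^2)/(1−7/8) = 1.6406, and (28−13)/(13−6) = 2.1429.
1.6406 < 2.1429, so cooperation is not sustainable.

No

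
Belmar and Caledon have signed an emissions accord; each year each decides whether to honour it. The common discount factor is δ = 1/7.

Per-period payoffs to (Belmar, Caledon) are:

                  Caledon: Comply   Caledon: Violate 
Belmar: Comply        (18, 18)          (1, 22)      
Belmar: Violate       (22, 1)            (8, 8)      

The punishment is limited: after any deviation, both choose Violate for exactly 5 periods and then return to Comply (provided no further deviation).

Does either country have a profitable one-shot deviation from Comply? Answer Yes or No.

Yes

A one-shot deviation gives 22 now, then 8 for 5 periods, then back to 18.
Gain from deviating: (22−18) today; loss: (18−8) in each of the next 5 periods.
No-deviation condition: (18−8)(δ+…+δ^5) ≥ 22−18, i.e. δ+…+δ^5 ≥ 2/5.
At δ = 1/7: δ+…+δ^5 = 0.1667 < 0.4000.
So cooperation is not sustainable.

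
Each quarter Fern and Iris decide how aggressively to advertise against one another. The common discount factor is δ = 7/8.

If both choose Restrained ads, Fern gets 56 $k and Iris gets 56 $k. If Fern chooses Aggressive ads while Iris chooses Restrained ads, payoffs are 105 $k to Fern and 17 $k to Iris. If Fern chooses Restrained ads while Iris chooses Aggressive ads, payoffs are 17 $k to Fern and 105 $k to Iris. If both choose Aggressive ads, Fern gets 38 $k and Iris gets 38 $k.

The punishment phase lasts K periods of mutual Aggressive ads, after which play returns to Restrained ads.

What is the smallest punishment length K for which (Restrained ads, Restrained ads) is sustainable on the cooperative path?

4

Need Σ_{k=1}^{K} δ^k ≥ (105−56)/(56−38) = 2.7222 at δ = 7/8.
At K = 3 the sum is 2.3105 < 2.7222; at K = 4 it is 2.8967 ≥ 2.7222.
So the minimum punishment length is K = 4.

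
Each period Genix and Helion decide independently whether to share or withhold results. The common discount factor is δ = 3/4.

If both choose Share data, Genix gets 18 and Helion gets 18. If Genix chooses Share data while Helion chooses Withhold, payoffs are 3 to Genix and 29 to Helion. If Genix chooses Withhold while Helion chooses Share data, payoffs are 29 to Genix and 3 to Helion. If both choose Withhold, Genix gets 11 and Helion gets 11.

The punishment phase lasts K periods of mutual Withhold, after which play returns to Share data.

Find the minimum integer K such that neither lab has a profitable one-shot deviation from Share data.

IC: δ(1−δ^K)/(1−δ) ≥ (29−18)/(18−11) = 11/7.
With δ = 3/4: need 1 − δ^K ≥ 11/7·(1−3/4)/(3/4), i.e. δ^K ≤ 0.4762.
Since (3/4)^2 = 0.5625 and (3/4)^3 = 0.4219, the smallest such K is 3.

3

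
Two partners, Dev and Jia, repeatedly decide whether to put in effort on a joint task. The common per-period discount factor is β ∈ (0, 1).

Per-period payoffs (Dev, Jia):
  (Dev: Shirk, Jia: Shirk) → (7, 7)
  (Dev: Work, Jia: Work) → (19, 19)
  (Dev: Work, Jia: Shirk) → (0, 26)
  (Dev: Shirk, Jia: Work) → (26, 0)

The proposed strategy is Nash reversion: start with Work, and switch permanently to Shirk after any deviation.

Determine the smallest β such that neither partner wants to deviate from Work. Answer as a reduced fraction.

7/19

19/(1−β) ≥ 26 + 7β/(1−β)
19 ≥ 26 − 19β
β ≥ 7/19.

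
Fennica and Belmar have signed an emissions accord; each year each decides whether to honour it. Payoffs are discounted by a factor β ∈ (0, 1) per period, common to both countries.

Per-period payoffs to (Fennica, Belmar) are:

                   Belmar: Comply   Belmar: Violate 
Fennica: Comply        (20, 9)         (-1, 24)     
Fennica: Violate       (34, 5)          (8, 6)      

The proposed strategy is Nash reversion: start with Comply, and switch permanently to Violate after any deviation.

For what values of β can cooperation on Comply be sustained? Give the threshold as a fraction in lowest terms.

5/6

Fennica's threshold: (34−20)/(34−8) = 7/13.
Belmar's threshold: (24−9)/(24−6) = 5/6.
7/13 < 5/6, so Belmar binds and β* = 5/6.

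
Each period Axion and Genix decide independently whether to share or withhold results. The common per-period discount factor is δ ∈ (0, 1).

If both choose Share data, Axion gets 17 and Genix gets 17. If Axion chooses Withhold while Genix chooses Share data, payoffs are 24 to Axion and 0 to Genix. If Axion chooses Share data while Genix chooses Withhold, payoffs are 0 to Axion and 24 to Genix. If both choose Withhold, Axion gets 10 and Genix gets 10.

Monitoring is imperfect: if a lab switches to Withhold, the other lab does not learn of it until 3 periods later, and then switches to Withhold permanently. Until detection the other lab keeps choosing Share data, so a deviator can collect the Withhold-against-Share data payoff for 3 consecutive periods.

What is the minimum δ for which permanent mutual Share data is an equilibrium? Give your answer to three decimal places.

The best deviation is to choose Withhold for all 3 undetected periods, earning 24 each, then 10 forever once detected.
Deviation value: 24(1−δ^3)/(1−δ) + 10δ^3/(1−δ); cooperation value: 17/(1−δ).
IC: 17 ≥ 24(1−δ^3) + 10δ^3 = 24 − 14δ^3.
So δ^3 ≥ 7/14 = 1/2, giving δ ≥ (1/2)^(1/3) ≈ 0.794.

0.794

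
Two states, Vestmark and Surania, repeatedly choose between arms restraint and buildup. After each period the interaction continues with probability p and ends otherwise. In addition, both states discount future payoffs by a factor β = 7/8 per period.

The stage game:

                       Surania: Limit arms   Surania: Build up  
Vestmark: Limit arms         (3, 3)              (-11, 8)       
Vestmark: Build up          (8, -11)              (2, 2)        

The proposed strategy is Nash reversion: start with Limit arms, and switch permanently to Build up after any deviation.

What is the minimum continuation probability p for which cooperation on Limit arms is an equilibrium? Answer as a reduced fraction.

Expected continuation weight on next period's payoff is β·p = 7/8·p, which plays the role of the discount factor.
Cooperation requires 7/8·p ≥ (8−3)/(8−2) = 5/6, hence p ≥ 20/21.

20/21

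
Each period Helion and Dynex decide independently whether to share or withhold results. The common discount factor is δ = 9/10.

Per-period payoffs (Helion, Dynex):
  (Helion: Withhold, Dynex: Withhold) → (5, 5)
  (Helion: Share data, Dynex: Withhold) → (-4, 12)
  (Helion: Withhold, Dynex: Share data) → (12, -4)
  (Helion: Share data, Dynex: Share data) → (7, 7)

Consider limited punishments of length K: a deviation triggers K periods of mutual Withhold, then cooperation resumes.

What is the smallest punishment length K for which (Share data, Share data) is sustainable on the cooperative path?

Need Σ_{k=1}^{K} δ^k ≥ (12−7)/(7−5) = 2.5000 at δ = 9/10.
At K = 3 the sum is 2.4390 < 2.5000; at K = 4 it is 3.0951 ≥ 2.5000.
So the minimum punishment length is K = 4.

4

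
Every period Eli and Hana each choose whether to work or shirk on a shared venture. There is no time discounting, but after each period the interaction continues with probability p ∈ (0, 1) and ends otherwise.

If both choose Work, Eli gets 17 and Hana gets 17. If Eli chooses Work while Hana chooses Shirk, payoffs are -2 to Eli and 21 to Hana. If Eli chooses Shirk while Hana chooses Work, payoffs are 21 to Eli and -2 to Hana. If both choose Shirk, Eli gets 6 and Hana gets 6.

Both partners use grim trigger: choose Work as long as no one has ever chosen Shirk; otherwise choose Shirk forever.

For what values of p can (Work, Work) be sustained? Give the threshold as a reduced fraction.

With no time discounting, the continuation probability p plays the role of the discount factor.
Grim-trigger IC: 17/(1−p) ≥ 21 + 6p/(1−p) ⇒ p ≥ (21−17)/(21−6) = 4/15.

4/15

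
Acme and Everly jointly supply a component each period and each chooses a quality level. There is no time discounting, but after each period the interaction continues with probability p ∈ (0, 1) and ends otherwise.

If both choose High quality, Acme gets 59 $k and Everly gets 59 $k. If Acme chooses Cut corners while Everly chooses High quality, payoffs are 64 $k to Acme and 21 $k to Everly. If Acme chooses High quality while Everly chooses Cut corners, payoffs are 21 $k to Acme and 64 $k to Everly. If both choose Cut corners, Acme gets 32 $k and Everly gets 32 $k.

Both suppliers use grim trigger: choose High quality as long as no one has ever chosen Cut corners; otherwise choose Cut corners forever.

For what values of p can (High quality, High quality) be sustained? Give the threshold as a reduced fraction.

5/32

Expected cooperation value is 59 + p·59 + p²·59 + … = 59/(1−p); deviation gives 64 + p·32/(1−p).
59 ≥ 64(1−p) + 32p ⇒ 32p ≥ 5 ⇒ p ≥ 5/32.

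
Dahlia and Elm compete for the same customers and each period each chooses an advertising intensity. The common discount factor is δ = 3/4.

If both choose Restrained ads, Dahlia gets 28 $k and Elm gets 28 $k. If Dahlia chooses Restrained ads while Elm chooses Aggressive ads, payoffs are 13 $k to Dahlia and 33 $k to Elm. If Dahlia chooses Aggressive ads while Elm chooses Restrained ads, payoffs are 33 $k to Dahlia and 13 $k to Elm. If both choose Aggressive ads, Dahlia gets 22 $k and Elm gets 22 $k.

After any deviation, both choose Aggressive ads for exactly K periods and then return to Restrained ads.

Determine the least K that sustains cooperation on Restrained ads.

2

Need Σ_{k=1}^{K} δ^k ≥ (33−28)/(28−22) = 0.8333 at δ = 3/4.
At K = 1 the sum is 0.7500 < 0.8333; at K = 2 it is 1.3125 ≥ 0.8333.
So the minimum punishment length is K = 2.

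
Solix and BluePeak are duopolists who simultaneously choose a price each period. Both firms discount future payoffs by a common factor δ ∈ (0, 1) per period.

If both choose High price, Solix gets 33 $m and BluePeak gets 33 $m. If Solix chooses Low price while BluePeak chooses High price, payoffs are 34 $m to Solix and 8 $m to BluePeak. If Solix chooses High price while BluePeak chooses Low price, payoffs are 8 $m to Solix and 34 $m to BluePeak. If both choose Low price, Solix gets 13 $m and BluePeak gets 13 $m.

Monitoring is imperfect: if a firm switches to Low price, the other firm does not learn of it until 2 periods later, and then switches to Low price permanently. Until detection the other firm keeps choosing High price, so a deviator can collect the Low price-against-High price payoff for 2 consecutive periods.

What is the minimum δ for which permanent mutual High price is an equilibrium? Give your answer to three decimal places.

The best deviation is to choose Low price for all 2 undetected periods, earning 34 each, then 13 forever once detected.
Deviation value: 34(1−δ^2)/(1−δ) + 13δ^2/(1−δ); cooperation value: 33/(1−δ).
IC: 33 ≥ 34(1−δ^2) + 13δ^2 = 34 − 21δ^2.
So δ^2 ≥ 1/21, giving δ ≥ (1/21)^(1/2) ≈ 0.218.

0.218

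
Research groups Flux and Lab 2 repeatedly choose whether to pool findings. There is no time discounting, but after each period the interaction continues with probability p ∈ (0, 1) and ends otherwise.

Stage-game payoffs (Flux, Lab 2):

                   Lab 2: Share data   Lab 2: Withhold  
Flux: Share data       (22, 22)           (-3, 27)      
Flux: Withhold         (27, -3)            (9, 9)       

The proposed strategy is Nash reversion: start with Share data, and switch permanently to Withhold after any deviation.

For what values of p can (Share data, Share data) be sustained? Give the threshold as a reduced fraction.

5/18

With no time discounting, the continuation probability p plays the role of the discount factor.
Grim-trigger IC: 22/(1−p) ≥ 27 + 9p/(1−p) ⇒ p ≥ (27−22)/(27−9) = 5/18.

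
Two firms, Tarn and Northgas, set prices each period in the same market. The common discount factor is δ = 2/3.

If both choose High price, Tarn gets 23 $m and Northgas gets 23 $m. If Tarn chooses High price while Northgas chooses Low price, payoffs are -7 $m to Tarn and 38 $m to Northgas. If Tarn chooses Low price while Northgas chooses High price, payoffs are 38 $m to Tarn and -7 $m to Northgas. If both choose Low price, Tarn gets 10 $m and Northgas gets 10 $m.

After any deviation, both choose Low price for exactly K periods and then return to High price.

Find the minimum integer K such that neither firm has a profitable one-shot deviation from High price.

No profitable deviation requires (23−10)(δ+…+δ^K) ≥ 38−23, i.e. δ+…+δ^K ≥ 15/13 ≈ 1.1538.
With δ = 2/3, the partial sums are K=1: 0.6667, K=2: 1.1111, K=3: 1.4074.
K = 3 is the first length at which the sum reaches 1.1538.

3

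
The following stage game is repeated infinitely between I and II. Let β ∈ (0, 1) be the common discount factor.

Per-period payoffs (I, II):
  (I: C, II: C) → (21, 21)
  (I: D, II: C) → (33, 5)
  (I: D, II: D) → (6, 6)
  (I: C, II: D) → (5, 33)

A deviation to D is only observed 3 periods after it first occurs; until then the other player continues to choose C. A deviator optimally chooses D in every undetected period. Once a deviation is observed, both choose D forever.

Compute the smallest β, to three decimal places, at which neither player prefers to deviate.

The best deviation is to choose D for all 3 undetected periods, earning 33 each, then 6 forever once detected.
Deviation value: 33(1−β^3)/(1−β) + 6β^3/(1−β); cooperation value: 21/(1−β).
IC: 21 ≥ 33(1−β^3) + 6β^3 = 33 − 27β^3.
So β^3 ≥ 12/27 = 4/9, giving β ≥ (4/9)^(1/3) ≈ 0.763.

0.763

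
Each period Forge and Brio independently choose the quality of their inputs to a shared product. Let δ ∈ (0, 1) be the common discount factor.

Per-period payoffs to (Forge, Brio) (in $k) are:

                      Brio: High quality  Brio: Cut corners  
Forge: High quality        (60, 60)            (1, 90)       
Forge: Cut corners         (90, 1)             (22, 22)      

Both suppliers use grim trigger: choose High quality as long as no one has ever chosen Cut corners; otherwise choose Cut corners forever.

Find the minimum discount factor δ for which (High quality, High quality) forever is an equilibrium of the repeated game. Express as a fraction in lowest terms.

15/34

Under grim trigger the critical discount factor is (T−C)/(T−P) with T = 90, C = 60, P = 22.
δ* = (90−60)/(90−22) = 30/68 = 15/34.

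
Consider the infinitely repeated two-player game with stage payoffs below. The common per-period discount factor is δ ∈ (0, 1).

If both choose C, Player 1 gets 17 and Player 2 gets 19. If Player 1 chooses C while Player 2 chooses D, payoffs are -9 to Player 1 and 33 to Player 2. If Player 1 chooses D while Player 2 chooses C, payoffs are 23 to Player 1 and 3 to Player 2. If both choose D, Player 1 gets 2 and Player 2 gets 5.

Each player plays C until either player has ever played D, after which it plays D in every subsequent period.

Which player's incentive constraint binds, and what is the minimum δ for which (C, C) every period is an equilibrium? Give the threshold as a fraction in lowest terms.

Player 2; δ ≥ 1/2

Player 1: cooperation gives 17 each period; deviation gives 23 once then 2 forever.
  17/(1−δ) ≥ 23 + 2δ/(1−δ) ⇒ δ ≥ 6/21 = 2/7.
Player 2: cooperation gives 19 each period; deviation gives 33 once then 5 forever.
  δ ≥ 14/28 = 1/2.
Both must hold, so the binding constraint is Player 2's: δ ≥ 1/2.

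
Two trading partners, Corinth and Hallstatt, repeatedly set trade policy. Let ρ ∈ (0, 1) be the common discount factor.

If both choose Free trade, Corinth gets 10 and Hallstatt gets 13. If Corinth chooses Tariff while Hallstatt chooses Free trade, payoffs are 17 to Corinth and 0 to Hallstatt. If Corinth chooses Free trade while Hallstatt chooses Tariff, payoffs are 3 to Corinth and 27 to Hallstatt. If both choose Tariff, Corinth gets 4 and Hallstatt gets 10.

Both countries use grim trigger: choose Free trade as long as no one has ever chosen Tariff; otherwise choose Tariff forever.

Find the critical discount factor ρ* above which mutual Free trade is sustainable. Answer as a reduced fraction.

Corinth: cooperation gives 10 each period; deviation gives 17 once then 4 forever.
  10/(1−ρ) ≥ 17 + 4ρ/(1−ρ) ⇒ ρ ≥ 7/13.
Hallstatt: cooperation gives 13 each period; deviation gives 27 once then 10 forever.
  ρ ≥ 14/17.
Both must hold, so the binding constraint is Hallstatt's: ρ ≥ 14/17.

14/17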